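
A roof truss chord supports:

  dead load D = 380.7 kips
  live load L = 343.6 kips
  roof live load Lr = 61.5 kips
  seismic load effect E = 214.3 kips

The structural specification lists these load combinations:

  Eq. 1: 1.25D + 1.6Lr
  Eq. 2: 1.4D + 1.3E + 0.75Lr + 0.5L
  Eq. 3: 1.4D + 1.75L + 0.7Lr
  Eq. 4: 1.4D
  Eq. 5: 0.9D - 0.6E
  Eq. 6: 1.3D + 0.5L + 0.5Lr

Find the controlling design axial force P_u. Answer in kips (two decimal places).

Eq. 1: 1.25(380.7) + 1.6(61.5) = 475.88 + 98.40 = 574.28
Eq. 2: 1.4(380.7) + 1.3(214.3) + 0.75(61.5) + 0.5(343.6) = 532.98 + 278.59 + 46.13 + 171.80 = 1029.50
Eq. 3: 1.4(380.7) + 1.75(343.6) + 0.7(61.5) = 532.98 + 601.30 + 43.05 = 1177.33
Eq. 4: 1.4(380.7) = 532.98
Eq. 5: 0.9(380.7) - 0.6(214.3) = 342.63 - 128.58 = 214.05
Eq. 6: 1.3(380.7) + 0.5(343.6) + 0.5(61.5) = 494.91 + 171.80 + 30.75 = 697.46
The controlling combination is 3, giving 1177.33 kips.

1177.33 kips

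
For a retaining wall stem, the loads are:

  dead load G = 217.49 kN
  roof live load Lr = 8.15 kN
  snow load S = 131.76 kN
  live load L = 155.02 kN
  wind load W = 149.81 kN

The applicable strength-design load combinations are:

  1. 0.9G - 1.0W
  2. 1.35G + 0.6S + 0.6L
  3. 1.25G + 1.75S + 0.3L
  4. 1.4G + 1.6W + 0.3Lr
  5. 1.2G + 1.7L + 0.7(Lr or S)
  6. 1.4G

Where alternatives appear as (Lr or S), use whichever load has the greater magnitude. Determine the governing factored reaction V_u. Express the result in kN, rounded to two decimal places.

616.75 kN

(Lr or S) → S = 131.76 kN.
1. 0.9(217.49) - 1.0(149.81) = 195.74 - 149.81 = 45.93
2. 1.35(217.49) + 0.6(131.76) + 0.6(155.02) = 293.61 + 79.06 + 93.01 = 465.68
3. 1.25(217.49) + 1.75(131.76) + 0.3(155.02) = 271.86 + 230.58 + 46.51 = 548.95
4. 1.4(217.49) + 1.6(149.81) + 0.3(8.15) = 546.63
5. 1.2(217.49) + 1.7(155.02) + 0.7(131.76) = 260.99 + 263.53 + 92.23 = 616.75
6. 1.4(217.49) = 304.49
Combination 5 governs: V_u = 616.75 kN.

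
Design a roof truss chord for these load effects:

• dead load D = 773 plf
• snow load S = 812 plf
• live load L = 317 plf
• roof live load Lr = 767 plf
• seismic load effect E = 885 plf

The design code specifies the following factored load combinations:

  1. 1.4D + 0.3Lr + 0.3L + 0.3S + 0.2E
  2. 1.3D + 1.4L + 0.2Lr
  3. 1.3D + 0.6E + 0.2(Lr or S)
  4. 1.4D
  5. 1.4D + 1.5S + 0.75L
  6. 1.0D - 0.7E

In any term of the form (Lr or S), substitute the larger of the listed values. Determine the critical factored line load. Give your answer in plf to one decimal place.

(Lr or S) → S = 812 plf.
1. 1.4(773) + 0.3(767) + 0.3(317) + 0.3(812) + 0.2(885) = 1082.2 + 230.1 + 95.1 + 243.6 + 177.0 = 1828.0
2. 1.3(773) + 1.4(317) + 0.2(767) = 1004.9 + 443.8 + 153.4 = 1602.1
3. 1.3(773) + 0.6(885) + 0.2(812) = 1004.9 + 531.0 + 162.4 = 1698.3
4. 1.4(773) = 1082.2
5. 1.4(773) + 1.5(812) + 0.75(317) = 1082.2 + 1218.0 + 237.8 = 2538.0
6. 1.0(773) - 0.7(885) = 773.0 - 619.5 = 153.5
Maximum is from combination 5.

2538.0 plf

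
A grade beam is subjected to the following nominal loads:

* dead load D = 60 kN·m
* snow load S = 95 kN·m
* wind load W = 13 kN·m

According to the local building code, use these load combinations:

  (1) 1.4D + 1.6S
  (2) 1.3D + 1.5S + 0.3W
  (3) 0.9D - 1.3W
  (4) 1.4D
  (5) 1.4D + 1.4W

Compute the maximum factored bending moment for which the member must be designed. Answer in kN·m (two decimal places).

236.00 kN·m

(1) 1.4(60) + 1.6(95) = 84.00 + 152.00 = 236.00
(2) 1.3(60) + 1.5(95) + 0.3(13) = 78.00 + 142.50 + 3.90 = 224.40
(3) 0.9(60) - 1.3(13) = 54.00 - 16.90 = 37.10
(4) 1.4(60) = 84.00
(5) 1.4(60) + 1.4(13) = 84.00 + 18.20 = 102.20
The controlling combination is 1, giving 236.00 kN·m.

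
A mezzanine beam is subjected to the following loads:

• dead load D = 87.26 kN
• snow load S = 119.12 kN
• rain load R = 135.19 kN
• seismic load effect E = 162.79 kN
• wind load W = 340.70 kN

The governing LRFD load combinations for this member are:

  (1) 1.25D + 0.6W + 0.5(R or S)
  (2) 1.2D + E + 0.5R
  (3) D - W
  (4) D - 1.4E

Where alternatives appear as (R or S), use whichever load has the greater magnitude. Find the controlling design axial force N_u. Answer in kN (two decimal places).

(R or S) → R = 135.19 kN.
(1) 1.25(87.26) + 0.6(340.70) + 0.5(135.19) = 381.09
(2) 1.2(87.26) + 1.0(162.79) + 0.5(135.19) = 104.71 + 162.79 + 67.60 = 335.10
(3) 1.0(87.26) - 1.0(340.70) = 87.26 - 340.70 = -253.44
(4) 1.0(87.26) - 1.4(162.79) = 87.26 - 227.91 = -140.65
The controlling combination is 1, giving 381.09 kN.

381.09 kN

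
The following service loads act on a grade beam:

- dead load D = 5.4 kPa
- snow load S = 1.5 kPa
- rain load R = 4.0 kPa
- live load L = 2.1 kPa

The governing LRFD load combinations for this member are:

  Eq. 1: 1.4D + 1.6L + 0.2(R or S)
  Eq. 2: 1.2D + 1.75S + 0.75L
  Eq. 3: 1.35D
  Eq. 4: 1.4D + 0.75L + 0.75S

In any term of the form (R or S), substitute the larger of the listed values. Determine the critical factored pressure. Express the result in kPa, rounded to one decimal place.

(R or S) → R = 4.0 kPa.
Eq. 1: 1.4(5.4) + 1.6(2.1) + 0.2(4.0) = 11.7
Eq. 2: 1.2(5.4) + 1.75(1.5) + 0.75(2.1) = 10.7
Eq. 3: 1.35(5.4) = 7.3
Eq. 4: 1.4(5.4) + 0.75(2.1) + 0.75(1.5) = 10.3
The controlling combination is 1, giving 11.7 kPa.

11.7 kPa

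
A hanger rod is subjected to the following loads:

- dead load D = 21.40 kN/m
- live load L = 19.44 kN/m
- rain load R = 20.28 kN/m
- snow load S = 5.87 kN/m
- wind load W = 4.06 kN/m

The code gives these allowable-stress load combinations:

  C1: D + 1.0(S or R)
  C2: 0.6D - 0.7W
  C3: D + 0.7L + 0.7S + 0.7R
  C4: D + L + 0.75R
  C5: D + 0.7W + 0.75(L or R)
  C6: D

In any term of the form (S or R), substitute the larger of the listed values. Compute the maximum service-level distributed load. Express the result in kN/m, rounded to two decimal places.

56.05 kN/m

(S or R) → R = 20.28 kN/m; (L or R) → R = 20.28 kN/m.
C1: 1.0(21.40) + 1.0(20.28) = 21.40 + 20.28 = 41.68
C2: 0.6(21.40) - 0.7(4.06) = 12.84 - 2.84 = 10.00
C3: 1.0(21.40) + 0.7(19.44) + 0.7(5.87) + 0.7(20.28) = 53.31
C4: 1.0(21.40) + 1.0(19.44) + 0.75(20.28) = 21.40 + 19.44 + 15.21 = 56.05
C5: 1.0(21.40) + 0.7(4.06) + 0.75(20.28) = 21.40 + 2.84 + 15.21 = 39.45
C6: 1.0(21.40) = 21.40
Combination 4 governs: w = 56.05 kN/m.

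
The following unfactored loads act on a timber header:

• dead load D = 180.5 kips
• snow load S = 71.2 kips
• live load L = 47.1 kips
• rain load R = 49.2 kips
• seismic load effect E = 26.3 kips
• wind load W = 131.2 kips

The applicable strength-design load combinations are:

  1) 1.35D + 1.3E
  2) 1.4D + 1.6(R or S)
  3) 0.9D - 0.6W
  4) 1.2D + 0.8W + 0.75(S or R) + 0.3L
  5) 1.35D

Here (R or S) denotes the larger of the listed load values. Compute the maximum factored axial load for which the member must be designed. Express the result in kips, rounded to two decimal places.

(R or S) → S = 71.2 kips; (S or R) → S = 71.2 kips.
1) 1.35(180.5) + 1.3(26.3) = 277.87
2) 1.4(180.5) + 1.6(71.2) = 366.62
3) 0.9(180.5) - 0.6(131.2) = 83.73
4) 1.2(180.5) + 0.8(131.2) + 0.75(71.2) + 0.3(47.1) = 389.09
5) 1.35(180.5) = 243.68
Maximum is from combination 4.

389.09 kips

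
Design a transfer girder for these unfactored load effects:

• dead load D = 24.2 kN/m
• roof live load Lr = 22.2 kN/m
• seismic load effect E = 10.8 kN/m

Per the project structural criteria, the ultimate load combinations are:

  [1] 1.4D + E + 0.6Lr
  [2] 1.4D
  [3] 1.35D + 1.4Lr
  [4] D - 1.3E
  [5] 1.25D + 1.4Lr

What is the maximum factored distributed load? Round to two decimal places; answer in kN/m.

[1] 1.4(24.2) + 1.0(10.8) + 0.6(22.2) = 58.00
[2] 1.4(24.2) = 33.88
[3] 1.35(24.2) + 1.4(22.2) = 63.75
[4] 1.0(24.2) - 1.3(10.8) = 10.16
[5] 1.25(24.2) + 1.4(22.2) = 61.33
Maximum is from combination 3.

63.75 kN/m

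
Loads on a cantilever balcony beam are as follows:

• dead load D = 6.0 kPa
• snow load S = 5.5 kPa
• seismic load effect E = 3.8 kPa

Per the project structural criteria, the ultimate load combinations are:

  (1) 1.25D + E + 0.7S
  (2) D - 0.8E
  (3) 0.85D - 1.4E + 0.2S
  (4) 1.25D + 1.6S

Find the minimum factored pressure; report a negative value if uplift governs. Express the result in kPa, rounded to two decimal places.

(1) 1.25(6.0) + 1.0(3.8) + 0.7(5.5) = 7.50 + 3.80 + 3.85 = 15.15
(2) 1.0(6.0) - 0.8(3.8) = 6.00 - 3.04 = 2.96
(3) 0.85(6.0) - 1.4(3.8) + 0.2(5.5) = 5.10 - 5.32 + 1.10 = 0.88
(4) 1.25(6.0) + 1.6(5.5) = 7.50 + 8.80 = 16.30
Combination 3 gives the minimum: 0.88 kPa.

0.88 kPa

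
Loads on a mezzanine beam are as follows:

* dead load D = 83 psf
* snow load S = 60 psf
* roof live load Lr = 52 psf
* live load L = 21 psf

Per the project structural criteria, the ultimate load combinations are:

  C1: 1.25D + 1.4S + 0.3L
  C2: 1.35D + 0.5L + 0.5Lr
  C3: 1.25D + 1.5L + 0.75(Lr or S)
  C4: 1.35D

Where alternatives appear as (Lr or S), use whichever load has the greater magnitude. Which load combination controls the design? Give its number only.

Combination 1

(Lr or S) → S = 60 psf.
C1: 1.25(83) + 1.4(60) + 0.3(21) = 103.8 + 84.0 + 6.3 = 194.1
C2: 1.35(83) + 0.5(21) + 0.5(52) = 112.1 + 10.5 + 26.0 = 148.6
C3: 1.25(83) + 1.5(21) + 0.75(60) = 103.8 + 31.5 + 45.0 = 180.3
C4: 1.35(83) = 112.1
The largest value is 194.1 psf from combination 1.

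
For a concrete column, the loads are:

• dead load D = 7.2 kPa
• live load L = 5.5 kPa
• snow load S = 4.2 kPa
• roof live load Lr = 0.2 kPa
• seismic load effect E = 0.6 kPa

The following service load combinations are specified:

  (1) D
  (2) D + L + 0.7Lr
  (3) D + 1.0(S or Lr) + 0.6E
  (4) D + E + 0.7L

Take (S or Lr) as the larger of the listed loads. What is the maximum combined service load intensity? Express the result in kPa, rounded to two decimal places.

12.84 kPa

(S or Lr) → S = 4.2 kPa.
(1) 1.0(7.2) = 7.20
(2) 1.0(7.2) + 1.0(5.5) + 0.7(0.2) = 12.84
(3) 1.0(7.2) + 1.0(4.2) + 0.6(0.6) = 11.76
(4) 1.0(7.2) + 1.0(0.6) + 0.7(5.5) = 11.65
The controlling combination is 2, giving 12.84 kPa.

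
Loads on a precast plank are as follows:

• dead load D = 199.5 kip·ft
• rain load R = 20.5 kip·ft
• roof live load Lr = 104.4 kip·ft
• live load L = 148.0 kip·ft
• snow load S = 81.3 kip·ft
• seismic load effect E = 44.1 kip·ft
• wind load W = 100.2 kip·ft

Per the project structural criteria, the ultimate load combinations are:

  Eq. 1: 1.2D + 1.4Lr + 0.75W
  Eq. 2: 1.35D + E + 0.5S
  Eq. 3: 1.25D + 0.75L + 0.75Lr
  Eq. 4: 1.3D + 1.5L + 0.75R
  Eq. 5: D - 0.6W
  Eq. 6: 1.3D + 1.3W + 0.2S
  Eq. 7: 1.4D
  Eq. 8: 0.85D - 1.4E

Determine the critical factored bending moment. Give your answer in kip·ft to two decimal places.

496.73 kip·ft

Eq. 1: 1.2(199.5) + 1.4(104.4) + 0.75(100.2) = 460.71
Eq. 2: 1.35(199.5) + 1.0(44.1) + 0.5(81.3) = 354.08
Eq. 3: 1.25(199.5) + 0.75(148.0) + 0.75(104.4) = 438.68
Eq. 4: 1.3(199.5) + 1.5(148.0) + 0.75(20.5) = 496.73
Eq. 5: 1.0(199.5) - 0.6(100.2) = 139.38
Eq. 6: 1.3(199.5) + 1.3(100.2) + 0.2(81.3) = 405.87
Eq. 7: 1.4(199.5) = 279.30
Eq. 8: 0.85(199.5) - 1.4(44.1) = 107.84
Combination 4 governs: M_u = 496.73 kip·ft.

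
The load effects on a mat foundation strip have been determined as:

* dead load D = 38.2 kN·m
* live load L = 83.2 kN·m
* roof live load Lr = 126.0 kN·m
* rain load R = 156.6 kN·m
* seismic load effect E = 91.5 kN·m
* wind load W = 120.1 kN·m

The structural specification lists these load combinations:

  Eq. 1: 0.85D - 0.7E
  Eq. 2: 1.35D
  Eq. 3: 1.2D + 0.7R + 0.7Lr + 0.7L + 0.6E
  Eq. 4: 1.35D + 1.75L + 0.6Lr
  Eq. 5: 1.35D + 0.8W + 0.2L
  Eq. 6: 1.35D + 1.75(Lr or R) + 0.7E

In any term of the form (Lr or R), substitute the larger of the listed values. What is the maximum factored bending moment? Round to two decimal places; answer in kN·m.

(Lr or R) → R = 156.6 kN·m.
Eq. 1: 0.85(38.2) - 0.7(91.5) = -31.58
Eq. 2: 1.35(38.2) = 51.57
Eq. 3: 1.2(38.2) + 0.7(156.6) + 0.7(126.0) + 0.7(83.2) + 0.6(91.5) = 356.80
Eq. 4: 1.35(38.2) + 1.75(83.2) + 0.6(126.0) = 272.77
Eq. 5: 1.35(38.2) + 0.8(120.1) + 0.2(83.2) = 164.29
Eq. 6: 1.35(38.2) + 1.75(156.6) + 0.7(91.5) = 389.67
Maximum is from combination 6.

389.67 kN·m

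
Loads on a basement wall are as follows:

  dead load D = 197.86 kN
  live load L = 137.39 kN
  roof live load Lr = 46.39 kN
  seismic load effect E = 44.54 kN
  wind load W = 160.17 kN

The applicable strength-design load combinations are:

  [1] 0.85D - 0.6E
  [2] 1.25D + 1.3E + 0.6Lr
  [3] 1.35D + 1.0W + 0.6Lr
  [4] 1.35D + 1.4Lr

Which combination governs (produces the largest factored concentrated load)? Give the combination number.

[1] 0.85(197.86) - 0.6(44.54) = 168.18 - 26.72 = 141.46
[2] 1.25(197.86) + 1.3(44.54) + 0.6(46.39) = 247.33 + 57.90 + 27.83 = 333.06
[3] 1.35(197.86) + 1.0(160.17) + 0.6(46.39) = 455.12
[4] 1.35(197.86) + 1.4(46.39) = 267.11 + 64.95 = 332.06
The largest value is 455.12 kN from combination 3.

Combination 3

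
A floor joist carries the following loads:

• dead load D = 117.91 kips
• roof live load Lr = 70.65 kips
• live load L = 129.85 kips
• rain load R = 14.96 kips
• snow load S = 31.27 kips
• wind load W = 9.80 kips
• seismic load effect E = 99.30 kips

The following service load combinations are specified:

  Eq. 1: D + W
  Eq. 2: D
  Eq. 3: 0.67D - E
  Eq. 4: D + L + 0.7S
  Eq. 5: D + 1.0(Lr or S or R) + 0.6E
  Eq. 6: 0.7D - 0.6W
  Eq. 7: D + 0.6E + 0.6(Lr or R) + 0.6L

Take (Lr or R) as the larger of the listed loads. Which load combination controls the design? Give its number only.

(Lr or S or R) → Lr = 70.65 kips; (Lr or R) → Lr = 70.65 kips.
Eq. 1: 1.0(117.91) + 1.0(9.80) = 117.91 + 9.80 = 127.71
Eq. 2: 1.0(117.91) = 117.91
Eq. 3: 0.67(117.91) - 1.0(99.30) = 79.00 - 99.30 = -20.30
Eq. 4: 1.0(117.91) + 1.0(129.85) + 0.7(31.27) = 117.91 + 129.85 + 21.89 = 269.65
Eq. 5: 1.0(117.91) + 1.0(70.65) + 0.6(99.30) = 117.91 + 70.65 + 59.58 = 248.14
Eq. 6: 0.7(117.91) - 0.6(9.80) = 82.54 - 5.88 = 76.66
Eq. 7: 1.0(117.91) + 0.6(99.30) + 0.6(70.65) + 0.6(129.85) = 117.91 + 59.58 + 42.39 + 77.91 = 297.79
The largest value is 297.79 kips from combination 7.

Combination 7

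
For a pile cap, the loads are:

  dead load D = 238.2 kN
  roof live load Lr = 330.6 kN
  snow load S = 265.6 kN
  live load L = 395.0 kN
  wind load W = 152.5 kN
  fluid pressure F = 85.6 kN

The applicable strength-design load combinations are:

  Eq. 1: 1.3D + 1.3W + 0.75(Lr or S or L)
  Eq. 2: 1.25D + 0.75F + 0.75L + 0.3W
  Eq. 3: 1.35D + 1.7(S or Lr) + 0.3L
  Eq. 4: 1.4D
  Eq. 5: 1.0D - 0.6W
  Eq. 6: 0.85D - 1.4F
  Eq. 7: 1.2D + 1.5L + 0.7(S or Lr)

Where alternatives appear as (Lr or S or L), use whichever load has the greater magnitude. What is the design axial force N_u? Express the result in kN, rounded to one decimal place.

1109.8 kN

(Lr or S or L) → L = 395.0 kN; (S or Lr) → Lr = 330.6 kN.
Eq. 1: 1.3(238.2) + 1.3(152.5) + 0.75(395.0) = 804.2
Eq. 2: 1.25(238.2) + 0.75(85.6) + 0.75(395.0) + 0.3(152.5) = 704.0
Eq. 3: 1.35(238.2) + 1.7(330.6) + 0.3(395.0) = 321.6 + 562.0 + 118.5 = 1002.1
Eq. 4: 1.4(238.2) = 333.5
Eq. 5: 1.0(238.2) - 0.6(152.5) = 238.2 - 91.5 = 146.7
Eq. 6: 0.85(238.2) - 1.4(85.6) = 82.6
Eq. 7: 1.2(238.2) + 1.5(395.0) + 0.7(330.6) = 1109.8
The controlling combination is 7, giving 1109.8 kN.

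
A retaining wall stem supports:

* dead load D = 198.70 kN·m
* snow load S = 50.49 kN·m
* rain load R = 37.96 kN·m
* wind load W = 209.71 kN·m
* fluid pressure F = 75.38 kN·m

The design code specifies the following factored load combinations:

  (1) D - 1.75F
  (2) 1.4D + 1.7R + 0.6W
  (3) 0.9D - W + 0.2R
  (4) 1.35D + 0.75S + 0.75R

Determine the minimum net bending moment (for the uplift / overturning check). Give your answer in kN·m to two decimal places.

-23.29 kN·m

(1) 1.0(198.70) - 1.75(75.38) = 66.79
(2) 1.4(198.70) + 1.7(37.96) + 0.6(209.71) = 468.54
(3) 0.9(198.70) - 1.0(209.71) + 0.2(37.96) = -23.29
(4) 1.35(198.70) + 0.75(50.49) + 0.75(37.96) = 334.58
Combination 3 gives the minimum: -23.29 kN·m.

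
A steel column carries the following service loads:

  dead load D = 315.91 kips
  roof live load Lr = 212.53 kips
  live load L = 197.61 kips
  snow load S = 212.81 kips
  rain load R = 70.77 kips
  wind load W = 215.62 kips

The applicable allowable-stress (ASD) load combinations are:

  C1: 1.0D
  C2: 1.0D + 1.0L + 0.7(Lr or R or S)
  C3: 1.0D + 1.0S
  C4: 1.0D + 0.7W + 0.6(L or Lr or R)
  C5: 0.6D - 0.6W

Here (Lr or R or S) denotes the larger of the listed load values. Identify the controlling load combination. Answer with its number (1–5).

Combination 2

(Lr or R or S) → S = 212.81 kips; (L or Lr or R) → Lr = 212.53 kips.
C1: 1.0(315.91) = 315.91
C2: 1.0(315.91) + 1.0(197.61) + 0.7(212.81) = 662.49
C3: 1.0(315.91) + 1.0(212.81) = 528.72
C4: 1.0(315.91) + 0.7(215.62) + 0.6(212.53) = 594.36
C5: 0.6(315.91) - 0.6(215.62) = 60.17
The largest value is 662.49 kips from combination 2.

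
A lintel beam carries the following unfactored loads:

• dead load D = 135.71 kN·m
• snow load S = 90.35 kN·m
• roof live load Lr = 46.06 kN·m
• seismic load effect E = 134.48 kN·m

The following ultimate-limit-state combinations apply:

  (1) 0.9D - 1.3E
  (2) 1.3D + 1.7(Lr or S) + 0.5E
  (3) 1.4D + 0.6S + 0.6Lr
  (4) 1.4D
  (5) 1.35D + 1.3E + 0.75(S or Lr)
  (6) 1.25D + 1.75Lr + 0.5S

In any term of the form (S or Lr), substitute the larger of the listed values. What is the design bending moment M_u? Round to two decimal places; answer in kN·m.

425.80 kN·m

(Lr or S) → S = 90.35 kN·m; (S or Lr) → S = 90.35 kN·m.
(1) 0.9(135.71) - 1.3(134.48) = -52.69
(2) 1.3(135.71) + 1.7(90.35) + 0.5(134.48) = 397.26
(3) 1.4(135.71) + 0.6(90.35) + 0.6(46.06) = 271.84
(4) 1.4(135.71) = 189.99
(5) 1.35(135.71) + 1.3(134.48) + 0.75(90.35) = 425.80
(6) 1.25(135.71) + 1.75(46.06) + 0.5(90.35) = 295.42
Combination 5 governs: M_u = 425.80 kN·m.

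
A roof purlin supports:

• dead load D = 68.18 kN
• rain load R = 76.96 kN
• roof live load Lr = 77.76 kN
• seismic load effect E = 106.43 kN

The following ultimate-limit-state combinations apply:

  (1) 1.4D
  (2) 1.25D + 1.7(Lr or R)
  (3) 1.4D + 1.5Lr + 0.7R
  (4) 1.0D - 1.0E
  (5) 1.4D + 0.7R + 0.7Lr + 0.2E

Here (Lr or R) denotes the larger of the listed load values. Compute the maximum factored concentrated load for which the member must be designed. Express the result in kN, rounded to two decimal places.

(Lr or R) → Lr = 77.76 kN.
(1) 1.4(68.18) = 95.45
(2) 1.25(68.18) + 1.7(77.76) = 85.23 + 132.19 = 217.42
(3) 1.4(68.18) + 1.5(77.76) + 0.7(76.96) = 95.45 + 116.64 + 53.87 = 265.96
(4) 1.0(68.18) - 1.0(106.43) = 68.18 - 106.43 = -38.25
(5) 1.4(68.18) + 0.7(76.96) + 0.7(77.76) + 0.2(106.43) = 95.45 + 53.87 + 54.43 + 21.29 = 225.04
Combination 3 governs: P_u = 265.96 kN.

265.96 kN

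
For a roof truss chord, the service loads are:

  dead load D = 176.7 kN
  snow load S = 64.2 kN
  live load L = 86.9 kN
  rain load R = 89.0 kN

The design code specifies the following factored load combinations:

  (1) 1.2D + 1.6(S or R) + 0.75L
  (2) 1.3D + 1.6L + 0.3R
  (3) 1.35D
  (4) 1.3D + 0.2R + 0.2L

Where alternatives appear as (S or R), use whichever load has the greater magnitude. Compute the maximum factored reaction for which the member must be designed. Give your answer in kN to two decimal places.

419.62 kN

(S or R) → R = 89.0 kN.
(1) 1.2(176.7) + 1.6(89.0) + 0.75(86.9) = 419.62
(2) 1.3(176.7) + 1.6(86.9) + 0.3(89.0) = 395.45
(3) 1.35(176.7) = 238.55
(4) 1.3(176.7) + 0.2(89.0) + 0.2(86.9) = 264.89
The controlling combination is 1, giving 419.62 kN.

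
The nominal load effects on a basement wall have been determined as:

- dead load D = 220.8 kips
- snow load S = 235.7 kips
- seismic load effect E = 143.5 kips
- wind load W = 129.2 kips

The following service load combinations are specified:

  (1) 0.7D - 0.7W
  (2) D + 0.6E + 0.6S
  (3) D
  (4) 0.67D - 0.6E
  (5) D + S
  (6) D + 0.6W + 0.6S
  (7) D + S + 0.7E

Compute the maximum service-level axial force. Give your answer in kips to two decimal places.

(1) 0.7(220.8) - 0.7(129.2) = 154.56 - 90.44 = 64.12
(2) 1.0(220.8) + 0.6(143.5) + 0.6(235.7) = 220.80 + 86.10 + 141.42 = 448.32
(3) 1.0(220.8) = 220.80
(4) 0.67(220.8) - 0.6(143.5) = 147.94 - 86.10 = 61.84
(5) 1.0(220.8) + 1.0(235.7) = 220.80 + 235.70 = 456.50
(6) 1.0(220.8) + 0.6(129.2) + 0.6(235.7) = 220.80 + 77.52 + 141.42 = 439.74
(7) 1.0(220.8) + 1.0(235.7) + 0.7(143.5) = 220.80 + 235.70 + 100.45 = 556.95
The controlling combination is 7, giving 556.95 kips.

556.95 kips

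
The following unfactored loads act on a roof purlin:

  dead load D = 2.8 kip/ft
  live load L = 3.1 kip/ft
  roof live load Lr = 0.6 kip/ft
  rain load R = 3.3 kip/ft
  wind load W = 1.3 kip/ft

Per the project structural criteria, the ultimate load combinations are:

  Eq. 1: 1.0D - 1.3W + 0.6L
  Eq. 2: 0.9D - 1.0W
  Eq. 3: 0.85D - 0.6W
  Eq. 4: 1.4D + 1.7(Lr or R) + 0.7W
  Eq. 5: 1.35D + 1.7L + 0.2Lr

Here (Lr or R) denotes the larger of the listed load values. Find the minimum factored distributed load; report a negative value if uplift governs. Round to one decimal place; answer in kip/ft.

(Lr or R) → R = 3.3 kip/ft.
Eq. 1: 1.0(2.8) - 1.3(1.3) + 0.6(3.1) = 2.8 - 1.7 + 1.9 = 3.0
Eq. 2: 0.9(2.8) - 1.0(1.3) = 2.5 - 1.3 = 1.2
Eq. 3: 0.85(2.8) - 0.6(1.3) = 2.4 - 0.8 = 1.6
Eq. 4: 1.4(2.8) + 1.7(3.3) + 0.7(1.3) = 3.9 + 5.6 + 0.9 = 10.4
Eq. 5: 1.35(2.8) + 1.7(3.1) + 0.2(0.6) = 3.8 + 5.3 + 0.1 = 9.2
Combination 2 gives the minimum: 1.2 kip/ft.

1.2 kip/ft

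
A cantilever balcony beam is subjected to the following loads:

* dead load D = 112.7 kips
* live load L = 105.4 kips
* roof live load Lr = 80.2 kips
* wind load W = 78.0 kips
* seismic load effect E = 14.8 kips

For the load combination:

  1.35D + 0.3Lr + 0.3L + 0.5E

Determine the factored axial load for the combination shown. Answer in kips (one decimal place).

215.2 kips

1.35(112.7) + 0.3(80.2) + 0.3(105.4) + 0.5(14.8) = 152.1 + 24.1 + 31.6 + 7.4 = 215.2
P_u = 215.2 kips.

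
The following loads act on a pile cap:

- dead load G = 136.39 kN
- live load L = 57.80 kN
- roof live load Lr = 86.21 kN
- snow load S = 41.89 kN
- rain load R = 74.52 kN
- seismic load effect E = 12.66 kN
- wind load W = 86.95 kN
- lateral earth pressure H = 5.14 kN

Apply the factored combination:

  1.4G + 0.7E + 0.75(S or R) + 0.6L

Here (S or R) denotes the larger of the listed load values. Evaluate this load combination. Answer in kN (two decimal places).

290.38 kN

(S or R) → R = 74.52 kN.
1.4(136.39) + 0.7(12.66) + 0.75(74.52) + 0.6(57.80) = 290.38
V_u = 290.38 kN.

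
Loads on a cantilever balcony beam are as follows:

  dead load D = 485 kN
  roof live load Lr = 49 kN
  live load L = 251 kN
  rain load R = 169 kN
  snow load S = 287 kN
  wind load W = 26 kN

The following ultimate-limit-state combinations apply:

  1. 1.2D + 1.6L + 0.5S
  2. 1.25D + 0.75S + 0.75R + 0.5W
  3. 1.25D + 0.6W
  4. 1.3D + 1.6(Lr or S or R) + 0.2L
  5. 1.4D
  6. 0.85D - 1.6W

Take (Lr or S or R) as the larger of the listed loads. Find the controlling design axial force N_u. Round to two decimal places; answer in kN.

(Lr or S or R) → S = 287 kN.
1. 1.2(485) + 1.6(251) + 0.5(287) = 582.00 + 401.60 + 143.50 = 1127.10
2. 1.25(485) + 0.75(287) + 0.75(169) + 0.5(26) = 606.25 + 215.25 + 126.75 + 13.00 = 961.25
3. 1.25(485) + 0.6(26) = 606.25 + 15.60 = 621.85
4. 1.3(485) + 1.6(287) + 0.2(251) = 630.50 + 459.20 + 50.20 = 1139.90
5. 1.4(485) = 679.00
6. 0.85(485) - 1.6(26) = 412.25 - 41.60 = 370.65
Maximum is from combination 4.

1139.90 kN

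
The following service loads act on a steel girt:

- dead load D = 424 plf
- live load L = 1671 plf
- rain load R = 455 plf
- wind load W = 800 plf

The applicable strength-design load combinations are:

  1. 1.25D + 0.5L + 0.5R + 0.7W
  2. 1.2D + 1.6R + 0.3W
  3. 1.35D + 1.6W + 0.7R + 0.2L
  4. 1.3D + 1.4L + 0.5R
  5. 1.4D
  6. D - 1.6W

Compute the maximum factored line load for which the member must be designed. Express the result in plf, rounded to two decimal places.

1. 1.25(424) + 0.5(1671) + 0.5(455) + 0.7(800) = 530.00 + 835.50 + 227.50 + 560.00 = 2153.00
2. 1.2(424) + 1.6(455) + 0.3(800) = 508.80 + 728.00 + 240.00 = 1476.80
3. 1.35(424) + 1.6(800) + 0.7(455) + 0.2(1671) = 572.40 + 1280.00 + 318.50 + 334.20 = 2505.10
4. 1.3(424) + 1.4(1671) + 0.5(455) = 551.20 + 2339.40 + 227.50 = 3118.10
5. 1.4(424) = 593.60
6. 1.0(424) - 1.6(800) = 424.00 - 1280.00 = -856.00
Maximum is from combination 4.

3118.10 plf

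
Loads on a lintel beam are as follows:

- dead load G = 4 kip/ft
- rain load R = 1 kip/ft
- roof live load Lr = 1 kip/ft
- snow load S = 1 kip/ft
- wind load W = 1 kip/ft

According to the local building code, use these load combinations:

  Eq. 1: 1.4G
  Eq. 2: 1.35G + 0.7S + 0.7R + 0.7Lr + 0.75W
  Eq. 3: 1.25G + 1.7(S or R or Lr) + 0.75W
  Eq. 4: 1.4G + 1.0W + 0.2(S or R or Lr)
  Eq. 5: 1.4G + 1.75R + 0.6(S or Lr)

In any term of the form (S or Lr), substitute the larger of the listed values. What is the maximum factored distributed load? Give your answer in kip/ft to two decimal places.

8.25 kip/ft

(S or R or Lr) → S = 1 kip/ft; (S or Lr) → S = 1 kip/ft.
Eq. 1: 1.4(4) = 5.60
Eq. 2: 1.35(4) + 0.7(1) + 0.7(1) + 0.7(1) + 0.75(1) = 5.40 + 0.70 + 0.70 + 0.70 + 0.75 = 8.25
Eq. 3: 1.25(4) + 1.7(1) + 0.75(1) = 5.00 + 1.70 + 0.75 = 7.45
Eq. 4: 1.4(4) + 1.0(1) + 0.2(1) = 5.60 + 1.00 + 0.20 = 6.80
Eq. 5: 1.4(4) + 1.75(1) + 0.6(1) = 5.60 + 1.75 + 0.60 = 7.95
Maximum is from combination 2.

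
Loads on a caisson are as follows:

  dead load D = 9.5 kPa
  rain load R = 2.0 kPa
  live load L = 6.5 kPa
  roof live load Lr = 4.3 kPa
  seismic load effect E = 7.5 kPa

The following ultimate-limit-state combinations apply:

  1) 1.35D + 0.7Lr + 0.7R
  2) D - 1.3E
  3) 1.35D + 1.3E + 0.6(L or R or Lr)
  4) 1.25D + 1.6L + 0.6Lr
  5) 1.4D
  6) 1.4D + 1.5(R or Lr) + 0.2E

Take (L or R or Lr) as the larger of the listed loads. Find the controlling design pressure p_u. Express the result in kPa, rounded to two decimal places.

(L or R or Lr) → L = 6.5 kPa; (R or Lr) → Lr = 4.3 kPa.
1) 1.35(9.5) + 0.7(4.3) + 0.7(2.0) = 12.83 + 3.01 + 1.40 = 17.24
2) 1.0(9.5) - 1.3(7.5) = 9.50 - 9.75 = -0.25
3) 1.35(9.5) + 1.3(7.5) + 0.6(6.5) = 12.83 + 9.75 + 3.90 = 26.48
4) 1.25(9.5) + 1.6(6.5) + 0.6(4.3) = 11.88 + 10.40 + 2.58 = 24.86
5) 1.4(9.5) = 13.30
6) 1.4(9.5) + 1.5(4.3) + 0.2(7.5) = 13.30 + 6.45 + 1.50 = 21.25
The controlling combination is 3, giving 26.48 kPa.

26.48 kPa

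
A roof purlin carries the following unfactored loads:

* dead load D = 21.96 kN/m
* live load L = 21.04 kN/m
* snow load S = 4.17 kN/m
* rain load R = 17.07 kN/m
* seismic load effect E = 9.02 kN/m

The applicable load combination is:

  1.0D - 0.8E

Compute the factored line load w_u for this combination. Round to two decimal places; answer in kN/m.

1.0(21.96) - 0.8(9.02) = 21.96 - 7.22 = 14.74
w_u = 14.74 kN/m.

14.74 kN/m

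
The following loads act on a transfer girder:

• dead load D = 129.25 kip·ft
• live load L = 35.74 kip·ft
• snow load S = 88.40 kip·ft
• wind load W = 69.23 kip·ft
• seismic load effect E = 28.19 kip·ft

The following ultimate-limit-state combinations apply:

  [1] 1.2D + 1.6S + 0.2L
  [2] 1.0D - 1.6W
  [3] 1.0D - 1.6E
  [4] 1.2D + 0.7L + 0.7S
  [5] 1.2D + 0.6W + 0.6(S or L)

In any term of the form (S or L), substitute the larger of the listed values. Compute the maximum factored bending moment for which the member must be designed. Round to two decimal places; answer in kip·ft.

303.69 kip·ft

(S or L) → S = 88.40 kip·ft.
[1] 1.2(129.25) + 1.6(88.40) + 0.2(35.74) = 155.10 + 141.44 + 7.15 = 303.69
[2] 1.0(129.25) - 1.6(69.23) = 129.25 - 110.77 = 18.48
[3] 1.0(129.25) - 1.6(28.19) = 129.25 - 45.10 = 84.15
[4] 1.2(129.25) + 0.7(35.74) + 0.7(88.40) = 155.10 + 25.02 + 61.88 = 242.00
[5] 1.2(129.25) + 0.6(69.23) + 0.6(88.40) = 155.10 + 41.54 + 53.04 = 249.68
Combination 1 governs: M_u = 303.69 kip·ft.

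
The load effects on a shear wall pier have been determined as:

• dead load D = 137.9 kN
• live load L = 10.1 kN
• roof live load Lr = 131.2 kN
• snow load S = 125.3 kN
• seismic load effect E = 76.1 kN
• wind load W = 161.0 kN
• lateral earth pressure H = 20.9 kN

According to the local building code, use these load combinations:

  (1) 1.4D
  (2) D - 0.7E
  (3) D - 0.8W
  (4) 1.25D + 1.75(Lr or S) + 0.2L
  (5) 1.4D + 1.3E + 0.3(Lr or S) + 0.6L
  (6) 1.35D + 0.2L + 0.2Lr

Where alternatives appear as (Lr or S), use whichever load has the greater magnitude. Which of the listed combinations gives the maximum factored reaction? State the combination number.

(Lr or S) → Lr = 131.2 kN.
(1) 1.4(137.9) = 193.06
(2) 1.0(137.9) - 0.7(76.1) = 137.90 - 53.27 = 84.63
(3) 1.0(137.9) - 0.8(161.0) = 137.90 - 128.80 = 9.10
(4) 1.25(137.9) + 1.75(131.2) + 0.2(10.1) = 172.38 + 229.60 + 2.02 = 404.00
(5) 1.4(137.9) + 1.3(76.1) + 0.3(131.2) + 0.6(10.1) = 193.06 + 98.93 + 39.36 + 6.06 = 337.41
(6) 1.35(137.9) + 0.2(10.1) + 0.2(131.2) = 186.17 + 2.02 + 26.24 = 214.43
The largest value is 404.00 kN from combination 4.

Combination 4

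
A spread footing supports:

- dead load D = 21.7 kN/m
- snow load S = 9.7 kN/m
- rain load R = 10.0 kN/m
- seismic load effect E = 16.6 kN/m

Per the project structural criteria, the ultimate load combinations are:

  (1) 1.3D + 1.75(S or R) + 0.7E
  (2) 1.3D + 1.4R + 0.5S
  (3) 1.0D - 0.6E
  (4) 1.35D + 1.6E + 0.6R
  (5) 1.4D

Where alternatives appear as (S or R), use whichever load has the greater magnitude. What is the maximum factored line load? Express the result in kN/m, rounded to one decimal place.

61.9 kN/m

(S or R) → R = 10.0 kN/m.
(1) 1.3(21.7) + 1.75(10.0) + 0.7(16.6) = 28.2 + 17.5 + 11.6 = 57.3
(2) 1.3(21.7) + 1.4(10.0) + 0.5(9.7) = 28.2 + 14.0 + 4.9 = 47.1
(3) 1.0(21.7) - 0.6(16.6) = 21.7 - 10.0 = 11.7
(4) 1.35(21.7) + 1.6(16.6) + 0.6(10.0) = 29.3 + 26.6 + 6.0 = 61.9
(5) 1.4(21.7) = 30.4
Maximum is from combination 4.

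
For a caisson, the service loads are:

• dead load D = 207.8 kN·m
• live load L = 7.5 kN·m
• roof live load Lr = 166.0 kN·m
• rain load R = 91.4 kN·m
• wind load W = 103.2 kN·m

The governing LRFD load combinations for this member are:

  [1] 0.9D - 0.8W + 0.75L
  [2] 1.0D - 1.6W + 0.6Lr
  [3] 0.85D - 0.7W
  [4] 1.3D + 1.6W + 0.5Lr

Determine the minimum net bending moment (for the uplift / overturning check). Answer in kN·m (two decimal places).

104.39 kN·m

[1] 0.9(207.8) - 0.8(103.2) + 0.75(7.5) = 187.02 - 82.56 + 5.63 = 110.09
[2] 1.0(207.8) - 1.6(103.2) + 0.6(166.0) = 207.80 - 165.12 + 99.60 = 142.28
[3] 0.85(207.8) - 0.7(103.2) = 176.63 - 72.24 = 104.39
[4] 1.3(207.8) + 1.6(103.2) + 0.5(166.0) = 270.14 + 165.12 + 83.00 = 518.26
Combination 3 gives the minimum: 104.39 kN·m.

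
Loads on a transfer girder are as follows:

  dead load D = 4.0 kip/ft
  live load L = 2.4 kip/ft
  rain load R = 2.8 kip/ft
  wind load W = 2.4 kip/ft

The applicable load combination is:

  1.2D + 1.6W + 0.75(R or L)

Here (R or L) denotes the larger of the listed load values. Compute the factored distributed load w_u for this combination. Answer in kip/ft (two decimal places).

(R or L) → R = 2.8 kip/ft.
1.2(4.0) + 1.6(2.4) + 0.75(2.8) = 4.80 + 3.84 + 2.10 = 10.74
w_u = 10.74 kip/ft.

10.74 kip/ft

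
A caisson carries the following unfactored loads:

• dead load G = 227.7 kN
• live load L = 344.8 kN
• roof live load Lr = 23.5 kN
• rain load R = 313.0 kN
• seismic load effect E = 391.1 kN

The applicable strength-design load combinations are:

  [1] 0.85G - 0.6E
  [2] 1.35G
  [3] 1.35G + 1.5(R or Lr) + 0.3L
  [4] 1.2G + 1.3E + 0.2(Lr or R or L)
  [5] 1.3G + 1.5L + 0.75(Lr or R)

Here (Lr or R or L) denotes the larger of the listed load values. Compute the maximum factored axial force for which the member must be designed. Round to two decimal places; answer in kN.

(R or Lr) → R = 313.0 kN; (Lr or R or L) → L = 344.8 kN; (Lr or R) → R = 313.0 kN.
[1] 0.85(227.7) - 0.6(391.1) = -41.12
[2] 1.35(227.7) = 307.40
[3] 1.35(227.7) + 1.5(313.0) + 0.3(344.8) = 880.34
[4] 1.2(227.7) + 1.3(391.1) + 0.2(344.8) = 850.63
[5] 1.3(227.7) + 1.5(344.8) + 0.75(313.0) = 1047.96
Combination 5 governs: N_u = 1047.96 kN.

1047.96 kN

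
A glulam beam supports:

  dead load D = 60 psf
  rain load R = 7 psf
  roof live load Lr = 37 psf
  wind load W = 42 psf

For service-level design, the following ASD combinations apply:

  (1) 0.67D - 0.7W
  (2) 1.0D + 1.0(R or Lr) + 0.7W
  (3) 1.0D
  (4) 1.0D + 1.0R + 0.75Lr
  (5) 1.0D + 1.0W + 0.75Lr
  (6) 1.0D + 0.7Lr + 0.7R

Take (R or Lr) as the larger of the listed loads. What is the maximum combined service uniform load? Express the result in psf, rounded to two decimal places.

129.75 psf

(R or Lr) → Lr = 37 psf.
(1) 0.67(60) - 0.7(42) = 40.20 - 29.40 = 10.80
(2) 1.0(60) + 1.0(37) + 0.7(42) = 60.00 + 37.00 + 29.40 = 126.40
(3) 1.0(60) = 60.00
(4) 1.0(60) + 1.0(7) + 0.75(37) = 60.00 + 7.00 + 27.75 = 94.75
(5) 1.0(60) + 1.0(42) + 0.75(37) = 60.00 + 42.00 + 27.75 = 129.75
(6) 1.0(60) + 0.7(37) + 0.7(7) = 60.00 + 25.90 + 4.90 = 90.80
Combination 5 governs: q = 129.75 psf.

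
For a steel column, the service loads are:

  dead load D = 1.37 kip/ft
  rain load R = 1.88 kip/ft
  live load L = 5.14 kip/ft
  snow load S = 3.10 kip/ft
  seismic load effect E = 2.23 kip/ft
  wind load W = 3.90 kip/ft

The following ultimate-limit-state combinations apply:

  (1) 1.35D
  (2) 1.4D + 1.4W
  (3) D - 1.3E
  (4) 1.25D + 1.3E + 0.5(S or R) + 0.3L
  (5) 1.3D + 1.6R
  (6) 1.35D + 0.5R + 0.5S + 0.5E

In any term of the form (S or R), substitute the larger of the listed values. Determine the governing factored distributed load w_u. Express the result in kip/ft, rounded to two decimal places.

(S or R) → S = 3.10 kip/ft.
(1) 1.35(1.37) = 1.85
(2) 1.4(1.37) + 1.4(3.90) = 1.92 + 5.46 = 7.38
(3) 1.0(1.37) - 1.3(2.23) = 1.37 - 2.90 = -1.53
(4) 1.25(1.37) + 1.3(2.23) + 0.5(3.10) + 0.3(5.14) = 1.71 + 2.90 + 1.55 + 1.54 = 7.70
(5) 1.3(1.37) + 1.6(1.88) = 1.78 + 3.01 = 4.79
(6) 1.35(1.37) + 0.5(1.88) + 0.5(3.10) + 0.5(2.23) = 5.45
The controlling combination is 4, giving 7.70 kip/ft.

7.70 kip/ft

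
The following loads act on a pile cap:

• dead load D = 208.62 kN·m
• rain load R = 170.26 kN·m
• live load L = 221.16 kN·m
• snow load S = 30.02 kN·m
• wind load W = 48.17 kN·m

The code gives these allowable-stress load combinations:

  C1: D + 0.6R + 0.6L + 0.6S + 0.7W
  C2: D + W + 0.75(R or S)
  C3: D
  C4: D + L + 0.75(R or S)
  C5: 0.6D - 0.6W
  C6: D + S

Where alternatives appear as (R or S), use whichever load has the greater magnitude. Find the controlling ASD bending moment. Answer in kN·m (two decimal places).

557.48 kN·m

(R or S) → R = 170.26 kN·m.
C1: 1.0(208.62) + 0.6(170.26) + 0.6(221.16) + 0.6(30.02) + 0.7(48.17) = 495.20
C2: 1.0(208.62) + 1.0(48.17) + 0.75(170.26) = 208.62 + 48.17 + 127.70 = 384.49
C3: 1.0(208.62) = 208.62
C4: 1.0(208.62) + 1.0(221.16) + 0.75(170.26) = 208.62 + 221.16 + 127.70 = 557.48
C5: 0.6(208.62) - 0.6(48.17) = 125.17 - 28.90 = 96.27
C6: 1.0(208.62) + 1.0(30.02) = 208.62 + 30.02 = 238.64
Combination 4 governs: M = 557.48 kN·m.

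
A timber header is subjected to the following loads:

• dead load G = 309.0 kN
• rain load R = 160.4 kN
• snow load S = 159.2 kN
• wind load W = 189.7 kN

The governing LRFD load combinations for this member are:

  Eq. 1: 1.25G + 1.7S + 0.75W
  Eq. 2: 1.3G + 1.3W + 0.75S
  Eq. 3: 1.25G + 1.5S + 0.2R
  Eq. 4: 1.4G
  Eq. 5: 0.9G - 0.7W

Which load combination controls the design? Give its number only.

Combination 1

Eq. 1: 1.25(309.0) + 1.7(159.2) + 0.75(189.7) = 799.17
Eq. 2: 1.3(309.0) + 1.3(189.7) + 0.75(159.2) = 767.71
Eq. 3: 1.25(309.0) + 1.5(159.2) + 0.2(160.4) = 657.13
Eq. 4: 1.4(309.0) = 432.60
Eq. 5: 0.9(309.0) - 0.7(189.7) = 145.31
The largest value is 799.17 kN from combination 1.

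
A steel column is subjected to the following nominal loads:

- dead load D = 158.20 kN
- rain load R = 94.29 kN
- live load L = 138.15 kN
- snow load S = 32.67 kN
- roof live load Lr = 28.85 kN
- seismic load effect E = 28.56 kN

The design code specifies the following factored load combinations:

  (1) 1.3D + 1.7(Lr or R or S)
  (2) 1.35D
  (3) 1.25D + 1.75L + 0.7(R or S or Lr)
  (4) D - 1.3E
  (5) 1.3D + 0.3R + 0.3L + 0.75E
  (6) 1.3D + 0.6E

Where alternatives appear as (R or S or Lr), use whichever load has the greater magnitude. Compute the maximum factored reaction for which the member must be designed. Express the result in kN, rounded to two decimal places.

(Lr or R or S) → R = 94.29 kN; (R or S or Lr) → R = 94.29 kN.
(1) 1.3(158.20) + 1.7(94.29) = 365.95
(2) 1.35(158.20) = 213.57
(3) 1.25(158.20) + 1.75(138.15) + 0.7(94.29) = 505.52
(4) 1.0(158.20) - 1.3(28.56) = 121.07
(5) 1.3(158.20) + 0.3(94.29) + 0.3(138.15) + 0.75(28.56) = 296.81
(6) 1.3(158.20) + 0.6(28.56) = 222.80
The controlling combination is 3, giving 505.52 kN.

505.52 kN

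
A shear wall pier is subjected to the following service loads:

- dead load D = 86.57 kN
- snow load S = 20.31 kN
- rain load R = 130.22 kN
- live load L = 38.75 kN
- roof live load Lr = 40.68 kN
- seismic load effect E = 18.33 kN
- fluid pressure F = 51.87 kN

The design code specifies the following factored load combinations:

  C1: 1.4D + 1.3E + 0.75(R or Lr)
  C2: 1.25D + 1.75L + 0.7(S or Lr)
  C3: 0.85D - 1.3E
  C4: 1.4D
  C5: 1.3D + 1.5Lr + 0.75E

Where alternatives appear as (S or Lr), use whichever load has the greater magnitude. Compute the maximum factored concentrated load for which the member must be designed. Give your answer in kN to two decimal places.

242.69 kN

(R or Lr) → R = 130.22 kN; (S or Lr) → Lr = 40.68 kN.
C1: 1.4(86.57) + 1.3(18.33) + 0.75(130.22) = 242.69
C2: 1.25(86.57) + 1.75(38.75) + 0.7(40.68) = 108.21 + 67.81 + 28.48 = 204.50
C3: 0.85(86.57) - 1.3(18.33) = 49.76
C4: 1.4(86.57) = 121.20
C5: 1.3(86.57) + 1.5(40.68) + 0.75(18.33) = 112.54 + 61.02 + 13.75 = 187.31
Combination 1 governs: P_u = 242.69 kN.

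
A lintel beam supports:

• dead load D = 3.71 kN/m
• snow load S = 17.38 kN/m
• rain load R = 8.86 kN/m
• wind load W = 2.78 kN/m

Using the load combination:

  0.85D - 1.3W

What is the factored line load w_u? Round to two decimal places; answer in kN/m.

-0.46 kN/m

0.85(3.71) - 1.3(2.78) = 3.15 - 3.61 = -0.46
w_u = -0.46 kN/m.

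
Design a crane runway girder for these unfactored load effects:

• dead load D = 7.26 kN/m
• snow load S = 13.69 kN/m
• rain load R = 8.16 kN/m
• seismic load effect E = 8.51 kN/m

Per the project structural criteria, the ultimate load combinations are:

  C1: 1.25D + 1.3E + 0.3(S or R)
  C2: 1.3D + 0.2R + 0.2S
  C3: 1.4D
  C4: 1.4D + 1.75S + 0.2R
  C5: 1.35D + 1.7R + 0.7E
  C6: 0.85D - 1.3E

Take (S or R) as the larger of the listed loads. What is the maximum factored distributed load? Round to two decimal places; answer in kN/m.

(S or R) → S = 13.69 kN/m.
C1: 1.25(7.26) + 1.3(8.51) + 0.3(13.69) = 9.08 + 11.06 + 4.11 = 24.25
C2: 1.3(7.26) + 0.2(8.16) + 0.2(13.69) = 9.44 + 1.63 + 2.74 = 13.81
C3: 1.4(7.26) = 10.16
C4: 1.4(7.26) + 1.75(13.69) + 0.2(8.16) = 10.16 + 23.96 + 1.63 = 35.75
C5: 1.35(7.26) + 1.7(8.16) + 0.7(8.51) = 9.80 + 13.87 + 5.96 = 29.63
C6: 0.85(7.26) - 1.3(8.51) = 6.17 - 11.06 = -4.89
Maximum is from combination 4.

35.75 kN/m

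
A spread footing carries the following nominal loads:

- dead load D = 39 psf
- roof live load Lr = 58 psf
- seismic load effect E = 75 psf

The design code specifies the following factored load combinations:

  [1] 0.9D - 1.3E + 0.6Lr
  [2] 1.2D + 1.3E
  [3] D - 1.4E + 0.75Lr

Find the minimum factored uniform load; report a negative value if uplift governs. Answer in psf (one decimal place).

-27.6 psf

[1] 0.9(39) - 1.3(75) + 0.6(58) = 35.1 - 97.5 + 34.8 = -27.6
[2] 1.2(39) + 1.3(75) = 46.8 + 97.5 = 144.3
[3] 1.0(39) - 1.4(75) + 0.75(58) = 39.0 - 105.0 + 43.5 = -22.5
Combination 1 gives the minimum: -27.6 psf.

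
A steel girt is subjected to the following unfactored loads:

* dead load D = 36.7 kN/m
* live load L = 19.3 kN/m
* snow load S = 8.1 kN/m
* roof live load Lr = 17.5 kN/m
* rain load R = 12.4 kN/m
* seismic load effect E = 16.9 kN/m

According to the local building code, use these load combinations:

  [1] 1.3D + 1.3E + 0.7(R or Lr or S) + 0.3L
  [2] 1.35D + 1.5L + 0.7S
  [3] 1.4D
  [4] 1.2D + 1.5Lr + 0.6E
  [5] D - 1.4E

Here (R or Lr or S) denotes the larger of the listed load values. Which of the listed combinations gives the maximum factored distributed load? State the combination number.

(R or Lr or S) → Lr = 17.5 kN/m.
[1] 1.3(36.7) + 1.3(16.9) + 0.7(17.5) + 0.3(19.3) = 47.71 + 21.97 + 12.25 + 5.79 = 87.72
[2] 1.35(36.7) + 1.5(19.3) + 0.7(8.1) = 49.55 + 28.95 + 5.67 = 84.17
[3] 1.4(36.7) = 51.38
[4] 1.2(36.7) + 1.5(17.5) + 0.6(16.9) = 44.04 + 26.25 + 10.14 = 80.43
[5] 1.0(36.7) - 1.4(16.9) = 36.70 - 23.66 = 13.04
The largest value is 87.72 kN/m from combination 1.

Combination 1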